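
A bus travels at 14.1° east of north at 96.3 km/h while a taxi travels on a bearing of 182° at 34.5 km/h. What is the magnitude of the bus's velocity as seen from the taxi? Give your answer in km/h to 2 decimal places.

Taking east as x and north as y: bus velocity = (23.460, 93.399) km/h; taxi velocity = (-1.204, -34.479) km/h.
Velocity of bus relative to taxi = (23.460, 93.399) − (-1.204, -34.479) = (24.664, 127.878) km/h.
Magnitude = |(24.664, 127.878)| = 130.234 km/h.

130.23 km/h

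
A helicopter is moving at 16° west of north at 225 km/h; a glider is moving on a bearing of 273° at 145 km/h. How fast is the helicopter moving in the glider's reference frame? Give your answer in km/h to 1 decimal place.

224.5 km/h

Taking east as x and north as y: helicopter velocity = (-62.018, 216.284) km/h; glider velocity = (-144.801, 7.589) km/h.
Velocity of helicopter relative to glider = (-62.018, 216.284) − (-144.801, 7.589) = (82.783, 208.695) km/h.
Magnitude = |(82.783, 208.695)| = 224.514 km/h.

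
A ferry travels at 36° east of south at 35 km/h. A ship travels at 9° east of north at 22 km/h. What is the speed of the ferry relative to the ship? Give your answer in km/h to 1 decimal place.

Taking east as x and north as y: ferry velocity = (20.572, -28.316) km/h; ship velocity = (3.442, 21.729) km/h.
Velocity of ferry relative to ship = (20.572, -28.316) − (3.442, 21.729) = (17.131, -50.045) km/h.
Magnitude = |(17.131, -50.045)| = 52.896 km/h.

52.9 km/h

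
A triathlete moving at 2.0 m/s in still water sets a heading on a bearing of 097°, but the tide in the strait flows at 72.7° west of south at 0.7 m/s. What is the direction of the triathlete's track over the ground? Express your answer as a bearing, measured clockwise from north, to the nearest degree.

Taking east as x and north as y: velocity relative to the water = (1.985, -0.244) m/s; the water relative to ground = (-0.668, -0.208) m/s.
Velocity relative to ground = (1.985, -0.244) + (-0.668, -0.208) = (1.317, -0.452) m/s.
Bearing = atan2(1.32, -0.45) = 108.94° clockwise from north.

109°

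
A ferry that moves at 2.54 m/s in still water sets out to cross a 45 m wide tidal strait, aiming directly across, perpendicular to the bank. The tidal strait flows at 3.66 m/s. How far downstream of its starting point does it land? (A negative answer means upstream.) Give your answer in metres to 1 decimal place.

Perpendicular speed = 2.540 m/s; crossing time = 45 / 2.540 = 17.717 s.
Net downstream speed = 3.660 m/s.
Drift = 3.660 × 17.717 = 64.843 m (downstream).

64.8 m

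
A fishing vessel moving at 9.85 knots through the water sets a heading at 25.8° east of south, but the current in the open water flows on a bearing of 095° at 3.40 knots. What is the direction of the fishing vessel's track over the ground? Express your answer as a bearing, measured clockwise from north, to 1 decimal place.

140.1°

Taking east as x and north as y: velocity relative to the water = (4.287, -8.868) knots; the water relative to ground = (3.387, -0.296) knots.
Velocity relative to ground = (4.287, -8.868) + (3.387, -0.296) = (7.674, -9.164) knots.
Bearing = atan2(7.67, -9.16) = 140.06° clockwise from north.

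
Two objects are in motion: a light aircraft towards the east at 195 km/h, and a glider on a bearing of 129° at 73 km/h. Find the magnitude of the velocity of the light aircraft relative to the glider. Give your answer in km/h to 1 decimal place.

145.7 km/h

Taking east as x and north as y: light aircraft velocity = (195.000, 0.000) km/h; glider velocity = (56.732, -45.940) km/h.
Velocity of light aircraft relative to glider = (195.000, 0.000) − (56.732, -45.940) = (138.268, 45.940) km/h.
Magnitude = |(138.268, 45.940)| = 145.701 km/h.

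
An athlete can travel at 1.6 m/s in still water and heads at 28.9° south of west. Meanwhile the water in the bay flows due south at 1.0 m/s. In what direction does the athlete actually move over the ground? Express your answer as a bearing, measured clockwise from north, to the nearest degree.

Taking east as x and north as y: velocity relative to the water = (-1.401, -0.773) m/s; the water relative to ground = (0.000, -1.000) m/s.
Velocity relative to ground = (-1.401, -0.773) + (0.000, -1.000) = (-1.401, -1.773) m/s.
Bearing = atan2(-1.40, -1.77) = 218.31° clockwise from north.

218°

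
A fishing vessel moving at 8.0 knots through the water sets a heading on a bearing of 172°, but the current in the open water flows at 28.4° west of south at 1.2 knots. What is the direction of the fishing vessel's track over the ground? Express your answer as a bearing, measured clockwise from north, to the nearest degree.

Taking east as x and north as y: velocity relative to the water = (1.113, -7.922) knots; the water relative to ground = (-0.571, -1.056) knots.
Velocity relative to ground = (1.113, -7.922) + (-0.571, -1.056) = (0.543, -8.978) knots.
Bearing = atan2(0.54, -8.98) = 176.54° clockwise from north.

177°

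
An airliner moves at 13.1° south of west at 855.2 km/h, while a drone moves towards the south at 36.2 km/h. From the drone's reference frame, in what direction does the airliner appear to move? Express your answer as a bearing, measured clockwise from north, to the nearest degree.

Taking east as x and north as y: airliner velocity = (-832.944, -193.832) km/h; drone velocity = (0.000, -36.200) km/h.
Velocity of airliner relative to drone = (-832.944, -193.832) − (0.000, -36.200) = (-832.944, -157.632) km/h.
Bearing = atan2(-832.94, -157.63) = 259.28° clockwise from north.

259°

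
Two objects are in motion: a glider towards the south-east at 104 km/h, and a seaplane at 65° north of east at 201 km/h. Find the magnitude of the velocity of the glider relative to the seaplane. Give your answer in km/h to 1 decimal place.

256.0 km/h

Taking east as x and north as y: glider velocity = (73.539, -73.539) km/h; seaplane velocity = (84.946, 182.168) km/h.
Velocity of glider relative to seaplane = (73.539, -73.539) − (84.946, 182.168) = (-11.407, -255.707) km/h.
Magnitude = |(-11.407, -255.707)| = 255.961 km/h.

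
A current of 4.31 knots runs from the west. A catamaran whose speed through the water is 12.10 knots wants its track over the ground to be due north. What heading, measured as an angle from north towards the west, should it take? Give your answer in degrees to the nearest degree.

21°

The current pushes perpendicular to the desired track; the heading must have a component into the current equal to 4.31 knots: 12.10 sin θ = 4.31.
sin θ = 0.3562, so θ = 20.867°.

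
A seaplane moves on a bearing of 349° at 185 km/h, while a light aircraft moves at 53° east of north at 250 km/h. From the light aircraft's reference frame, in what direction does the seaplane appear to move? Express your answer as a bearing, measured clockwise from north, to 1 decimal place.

Taking east as x and north as y: seaplane velocity = (-35.300, 181.601) km/h; light aircraft velocity = (199.659, 150.454) km/h.
Velocity of seaplane relative to light aircraft = (-35.300, 181.601) − (199.659, 150.454) = (-234.959, 31.147) km/h.
Bearing = atan2(-234.96, 31.15) = 277.55° clockwise from north.

277.6°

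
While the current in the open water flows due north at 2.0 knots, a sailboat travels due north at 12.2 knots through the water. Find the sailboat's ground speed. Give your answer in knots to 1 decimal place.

14.2 knots

Taking east as x and north as y: velocity relative to the water = (0.000, 12.200) knots; the water relative to ground = (0.000, 2.000) knots.
Velocity relative to ground = (0.000, 12.200) + (0.000, 2.000) = (0.000, 14.200) knots.
Speed = |(0.000, 14.200)| = 14.200 knots.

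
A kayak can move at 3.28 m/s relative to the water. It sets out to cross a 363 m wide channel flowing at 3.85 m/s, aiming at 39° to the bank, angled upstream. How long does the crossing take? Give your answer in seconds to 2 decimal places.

175.86 s

The component of the kayak's velocity perpendicular to the bank is 3.28 × sin 39° = 2.064 m/s.
The current is parallel to the bank, so it does not affect the crossing time.
Time = 363 / 2.064 = 175.858 s.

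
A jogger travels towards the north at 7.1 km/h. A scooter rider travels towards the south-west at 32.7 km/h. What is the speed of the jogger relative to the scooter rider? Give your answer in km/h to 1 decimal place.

Taking east as x and north as y: jogger velocity = (0.000, 7.100) km/h; scooter rider velocity = (-23.122, -23.122) km/h.
Velocity of jogger relative to scooter rider = (0.000, 7.100) − (-23.122, -23.122) = (23.122, 30.222) km/h.
Magnitude = |(23.122, 30.222)| = 38.053 km/h.

38.1 km/h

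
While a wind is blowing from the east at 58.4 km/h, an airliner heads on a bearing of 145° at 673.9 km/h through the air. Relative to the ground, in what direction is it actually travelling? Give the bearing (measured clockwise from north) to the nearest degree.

149°

Taking east as x and north as y: velocity relative to the air = (386.533, -552.027) km/h; the air relative to ground = (-58.400, 0.000) km/h.
Velocity relative to ground = (386.533, -552.027) + (-58.400, 0.000) = (328.133, -552.027) km/h.
Bearing = atan2(328.13, -552.03) = 149.27° clockwise from north.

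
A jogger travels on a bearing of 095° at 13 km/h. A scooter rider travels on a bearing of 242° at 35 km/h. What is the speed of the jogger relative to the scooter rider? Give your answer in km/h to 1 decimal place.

Taking east as x and north as y: jogger velocity = (12.951, -1.133) km/h; scooter rider velocity = (-30.903, -16.432) km/h.
Velocity of jogger relative to scooter rider = (12.951, -1.133) − (-30.903, -16.432) = (43.854, 15.298) km/h.
Magnitude = |(43.854, 15.298)| = 46.446 km/h.

46.4 km/h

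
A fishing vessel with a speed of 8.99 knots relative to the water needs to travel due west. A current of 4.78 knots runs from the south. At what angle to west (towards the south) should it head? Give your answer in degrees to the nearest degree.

32°

The current pushes perpendicular to the desired track; the heading must have a component into the current equal to 4.78 knots: 8.99 sin θ = 4.78.
sin θ = 0.5317, so θ = 32.121°.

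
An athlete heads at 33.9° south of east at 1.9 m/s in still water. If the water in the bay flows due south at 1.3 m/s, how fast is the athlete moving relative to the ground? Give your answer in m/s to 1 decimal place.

2.8 m/s

Taking east as x and north as y: velocity relative to the water = (1.577, -1.060) m/s; the water relative to ground = (0.000, -1.300) m/s.
Velocity relative to ground = (1.577, -1.060) + (0.000, -1.300) = (1.577, -2.360) m/s.
Speed = |(1.577, -2.360)| = 2.838 m/s.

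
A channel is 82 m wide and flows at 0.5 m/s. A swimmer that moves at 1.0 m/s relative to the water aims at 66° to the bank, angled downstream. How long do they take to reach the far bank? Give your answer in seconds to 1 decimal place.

The component of the swimmer's velocity perpendicular to the bank is 1.0 × sin 66° = 0.914 m/s.
The current is parallel to the bank, so it does not affect the crossing time.
Time = 82 / 0.914 = 89.760 s.

89.8 s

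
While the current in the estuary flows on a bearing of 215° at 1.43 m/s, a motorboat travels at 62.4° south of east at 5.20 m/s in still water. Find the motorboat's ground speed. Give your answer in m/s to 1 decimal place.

6.0 m/s

Taking east as x and north as y: velocity relative to the water = (2.409, -4.608) m/s; the water relative to ground = (-0.820, -1.171) m/s.
Velocity relative to ground = (2.409, -4.608) + (-0.820, -1.171) = (1.589, -5.780) m/s.
Speed = |(1.589, -5.780)| = 5.994 m/s.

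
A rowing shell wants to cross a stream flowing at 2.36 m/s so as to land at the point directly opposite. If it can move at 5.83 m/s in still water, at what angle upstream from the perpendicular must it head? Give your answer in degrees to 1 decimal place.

To cancel the current, the upstream component of the rowing shell's velocity must equal the flow: 5.83 sin θ = 2.36.
sin θ = 2.36 / 5.83 = 0.4048.
θ = arcsin(0.4048) = 23.879°.

23.9°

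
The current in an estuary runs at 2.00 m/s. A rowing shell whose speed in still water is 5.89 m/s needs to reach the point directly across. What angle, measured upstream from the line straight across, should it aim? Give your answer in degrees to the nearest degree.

To cancel the current, the upstream component of the rowing shell's velocity must equal the flow: 5.89 sin θ = 2.00.
sin θ = 2.00 / 5.89 = 0.3396.
θ = arcsin(0.3396) = 19.850°.

20°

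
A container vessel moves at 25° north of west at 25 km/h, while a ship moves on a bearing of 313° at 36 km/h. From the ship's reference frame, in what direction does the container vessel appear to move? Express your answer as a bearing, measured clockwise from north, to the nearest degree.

165°

Taking east as x and north as y: container vessel velocity = (-22.658, 10.565) km/h; ship velocity = (-26.329, 24.552) km/h.
Velocity of container vessel relative to ship = (-22.658, 10.565) − (-26.329, 24.552) = (3.671, -13.986) km/h.
Bearing = atan2(3.67, -13.99) = 165.29° clockwise from north.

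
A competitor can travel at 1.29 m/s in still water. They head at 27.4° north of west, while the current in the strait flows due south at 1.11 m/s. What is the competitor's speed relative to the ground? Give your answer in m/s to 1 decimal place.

1.3 m/s

Taking east as x and north as y: velocity relative to the water = (-1.145, 0.594) m/s; the water relative to ground = (0.000, -1.110) m/s.
Velocity relative to ground = (-1.145, 0.594) + (0.000, -1.110) = (-1.145, -0.516) m/s.
Speed = |(-1.145, -0.516)| = 1.256 m/s.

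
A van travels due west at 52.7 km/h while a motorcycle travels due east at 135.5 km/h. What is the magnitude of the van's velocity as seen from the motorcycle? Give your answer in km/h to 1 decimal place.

Taking east as x and north as y: van velocity = (-52.700, 0.000) km/h; motorcycle velocity = (135.500, 0.000) km/h.
Velocity of van relative to motorcycle = (-52.700, 0.000) − (135.500, 0.000) = (-188.200, 0.000) km/h.
Magnitude = |(-188.200, 0.000)| = 188.200 km/h.

188.2 km/h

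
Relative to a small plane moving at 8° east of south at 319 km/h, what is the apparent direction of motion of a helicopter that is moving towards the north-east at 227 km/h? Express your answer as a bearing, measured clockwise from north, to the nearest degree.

014°

Taking east as x and north as y: helicopter velocity = (160.513, 160.513) km/h; small plane velocity = (44.396, -315.896) km/h.
Velocity of helicopter relative to small plane = (160.513, 160.513) − (44.396, -315.896) = (116.117, 476.409) km/h.
Bearing = atan2(116.12, 476.41) = 13.70° clockwise from north.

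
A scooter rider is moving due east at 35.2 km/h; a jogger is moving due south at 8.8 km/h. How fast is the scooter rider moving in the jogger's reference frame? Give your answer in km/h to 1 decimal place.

Taking east as x and north as y: scooter rider velocity = (35.200, 0.000) km/h; jogger velocity = (0.000, -8.800) km/h.
Velocity of scooter rider relative to jogger = (35.200, 0.000) − (0.000, -8.800) = (35.200, 8.800) km/h.
Magnitude = |(35.200, 8.800)| = 36.283 km/h.

36.3 km/h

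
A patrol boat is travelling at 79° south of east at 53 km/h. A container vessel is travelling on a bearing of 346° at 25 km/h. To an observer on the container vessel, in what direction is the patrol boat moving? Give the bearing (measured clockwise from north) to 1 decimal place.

Taking east as x and north as y: patrol boat velocity = (10.113, -52.026) km/h; container vessel velocity = (-6.048, 24.257) km/h.
Velocity of patrol boat relative to container vessel = (10.113, -52.026) − (-6.048, 24.257) = (16.161, -76.284) km/h.
Bearing = atan2(16.16, -76.28) = 168.04° clockwise from north.

168.0°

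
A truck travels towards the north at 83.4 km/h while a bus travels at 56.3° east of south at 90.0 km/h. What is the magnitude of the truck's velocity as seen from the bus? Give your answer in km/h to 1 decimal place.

Taking east as x and north as y: truck velocity = (0.000, 83.400) km/h; bus velocity = (74.876, -49.936) km/h.
Velocity of truck relative to bus = (0.000, 83.400) − (74.876, -49.936) = (-74.876, 133.336) km/h.
Magnitude = |(-74.876, 133.336)| = 152.921 km/h.

152.9 km/h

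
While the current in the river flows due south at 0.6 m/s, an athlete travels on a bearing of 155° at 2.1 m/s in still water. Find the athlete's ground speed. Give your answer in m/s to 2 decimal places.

2.66 m/s

Taking east as x and north as y: velocity relative to the water = (0.887, -1.903) m/s; the water relative to ground = (0.000, -0.600) m/s.
Velocity relative to ground = (0.887, -1.903) + (0.000, -0.600) = (0.887, -2.503) m/s.
Speed = |(0.887, -2.503)| = 2.656 m/s.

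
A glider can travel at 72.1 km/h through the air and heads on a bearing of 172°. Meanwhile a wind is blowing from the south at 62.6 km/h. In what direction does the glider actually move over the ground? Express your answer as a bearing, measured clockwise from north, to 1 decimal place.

131.2°

Taking east as x and north as y: velocity relative to the air = (10.034, -71.398) km/h; the air relative to ground = (0.000, 62.600) km/h.
Velocity relative to ground = (10.034, -71.398) + (0.000, 62.600) = (10.034, -8.798) km/h.
Bearing = atan2(10.03, -8.80) = 131.24° clockwise from north.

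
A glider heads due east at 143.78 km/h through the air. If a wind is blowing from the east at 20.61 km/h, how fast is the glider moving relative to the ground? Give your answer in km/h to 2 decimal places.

123.17 km/h

Taking east as x and north as y: velocity relative to the air = (143.780, 0.000) km/h; the air relative to ground = (-20.610, 0.000) km/h.
Velocity relative to ground = (143.780, 0.000) + (-20.610, 0.000) = (123.170, 0.000) km/h.
Speed = |(123.170, 0.000)| = 123.170 km/h.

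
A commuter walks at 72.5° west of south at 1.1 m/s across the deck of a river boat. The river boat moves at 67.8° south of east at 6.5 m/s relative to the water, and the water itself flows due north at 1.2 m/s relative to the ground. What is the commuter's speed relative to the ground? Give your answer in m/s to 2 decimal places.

In east/north components (m/s): commuter relative to river boat = (-1.049, -0.331); river boat relative to water = (2.456, -6.018); water relative to ground = (0.000, 1.200).
Sum = (1.407, -5.149) m/s.
Speed = |(1.407, -5.149)| = 5.338 m/s.

5.34 m/s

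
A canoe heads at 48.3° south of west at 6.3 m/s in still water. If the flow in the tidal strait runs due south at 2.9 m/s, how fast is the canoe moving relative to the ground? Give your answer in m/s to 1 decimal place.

Taking east as x and north as y: velocity relative to the water = (-4.191, -4.704) m/s; the water relative to ground = (0.000, -2.900) m/s.
Velocity relative to ground = (-4.191, -4.704) + (0.000, -2.900) = (-4.191, -7.604) m/s.
Speed = |(-4.191, -7.604)| = 8.682 m/s.

8.7 m/s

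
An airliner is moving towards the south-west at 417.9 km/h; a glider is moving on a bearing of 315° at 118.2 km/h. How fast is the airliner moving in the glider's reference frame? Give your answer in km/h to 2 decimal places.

434.29 km/h

Taking east as x and north as y: airliner velocity = (-295.500, -295.500) km/h; glider velocity = (-83.580, 83.580) km/h.
Velocity of airliner relative to glider = (-295.500, -295.500) − (-83.580, 83.580) = (-211.920, -379.080) km/h.
Magnitude = |(-211.920, -379.080)| = 434.294 km/h.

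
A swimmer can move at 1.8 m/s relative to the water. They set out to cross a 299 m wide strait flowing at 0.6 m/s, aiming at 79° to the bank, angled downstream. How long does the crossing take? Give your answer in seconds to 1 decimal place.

169.2 s

The component of the swimmer's velocity perpendicular to the bank is 1.8 × sin 79° = 1.767 m/s.
The current is parallel to the bank, so it does not affect the crossing time.
Time = 299 / 1.767 = 169.220 s.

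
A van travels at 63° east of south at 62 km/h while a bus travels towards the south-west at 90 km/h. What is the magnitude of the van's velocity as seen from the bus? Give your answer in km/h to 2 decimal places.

Taking east as x and north as y: van velocity = (55.242, -28.147) km/h; bus velocity = (-63.640, -63.640) km/h.
Velocity of van relative to bus = (55.242, -28.147) − (-63.640, -63.640) = (118.882, 35.492) km/h.
Magnitude = |(118.882, 35.492)| = 124.067 km/h.

124.07 km/h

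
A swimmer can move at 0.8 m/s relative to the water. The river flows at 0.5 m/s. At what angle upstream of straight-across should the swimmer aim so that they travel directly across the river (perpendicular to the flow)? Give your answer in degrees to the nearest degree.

To cancel the current, the upstream component of the swimmer's velocity must equal the flow: 0.8 sin θ = 0.5.
sin θ = 0.5 / 0.8 = 0.6250.
θ = arcsin(0.6250) = 38.682°.

39°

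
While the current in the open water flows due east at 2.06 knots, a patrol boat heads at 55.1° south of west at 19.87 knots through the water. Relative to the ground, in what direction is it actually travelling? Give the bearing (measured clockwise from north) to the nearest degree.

210°

Taking east as x and north as y: velocity relative to the water = (-11.369, -16.296) knots; the water relative to ground = (2.060, 0.000) knots.
Velocity relative to ground = (-11.369, -16.296) + (2.060, 0.000) = (-9.309, -16.296) knots.
Bearing = atan2(-9.31, -16.30) = 209.74° clockwise from north.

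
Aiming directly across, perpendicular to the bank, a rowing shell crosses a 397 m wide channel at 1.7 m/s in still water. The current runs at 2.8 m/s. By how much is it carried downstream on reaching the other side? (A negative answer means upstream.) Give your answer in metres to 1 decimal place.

653.9 m

Perpendicular speed = 1.700 m/s; crossing time = 397 / 1.700 = 233.529 s.
Net downstream speed = 2.800 m/s.
Drift = 2.800 × 233.529 = 653.882 m (downstream).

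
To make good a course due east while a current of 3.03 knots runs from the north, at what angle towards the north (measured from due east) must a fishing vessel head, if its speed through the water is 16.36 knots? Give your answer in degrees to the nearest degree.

11°

The current pushes perpendicular to the desired track; the heading must have a component into the current equal to 3.03 knots: 16.36 sin θ = 3.03.
sin θ = 0.1852, so θ = 10.673°.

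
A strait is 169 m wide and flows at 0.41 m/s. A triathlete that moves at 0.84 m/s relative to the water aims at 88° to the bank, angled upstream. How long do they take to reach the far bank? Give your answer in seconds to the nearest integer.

201 s

The component of the triathlete's velocity perpendicular to the bank is 0.84 × sin 88° = 0.839 m/s.
The flow acts along the bank and has no component across it.
Time = 169 / 0.839 = 201.313 s.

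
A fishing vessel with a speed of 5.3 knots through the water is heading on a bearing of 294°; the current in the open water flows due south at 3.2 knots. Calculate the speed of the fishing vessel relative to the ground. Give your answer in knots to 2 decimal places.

4.95 knots

Taking east as x and north as y: velocity relative to the water = (-4.842, 2.156) knots; the water relative to ground = (0.000, -3.200) knots.
Velocity relative to ground = (-4.842, 2.156) + (0.000, -3.200) = (-4.842, -1.044) knots.
Speed = |(-4.842, -1.044)| = 4.953 knots.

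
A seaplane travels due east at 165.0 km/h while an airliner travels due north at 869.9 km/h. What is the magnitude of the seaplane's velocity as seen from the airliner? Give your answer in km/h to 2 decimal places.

Taking east as x and north as y: seaplane velocity = (165.000, 0.000) km/h; airliner velocity = (0.000, 869.900) km/h.
Velocity of seaplane relative to airliner = (165.000, 0.000) − (0.000, 869.900) = (165.000, -869.900) km/h.
Magnitude = |(165.000, -869.900)| = 885.410 km/h.

885.41 km/h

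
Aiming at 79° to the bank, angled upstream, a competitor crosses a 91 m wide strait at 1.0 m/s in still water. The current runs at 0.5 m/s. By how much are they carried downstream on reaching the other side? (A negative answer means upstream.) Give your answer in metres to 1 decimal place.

28.7 m

Perpendicular speed = 0.982 m/s; crossing time = 91 / 0.982 = 92.703 s.
Net downstream speed = 0.309 m/s.
Drift = 0.309 × 92.703 = 28.663 m (downstream).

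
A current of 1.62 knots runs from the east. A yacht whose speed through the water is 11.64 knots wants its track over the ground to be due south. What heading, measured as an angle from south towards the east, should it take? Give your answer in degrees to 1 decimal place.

The current pushes perpendicular to the desired track; the heading must have a component into the current equal to 1.62 knots: 11.64 sin θ = 1.62.
sin θ = 0.1392, so θ = 8.000°.

8.0°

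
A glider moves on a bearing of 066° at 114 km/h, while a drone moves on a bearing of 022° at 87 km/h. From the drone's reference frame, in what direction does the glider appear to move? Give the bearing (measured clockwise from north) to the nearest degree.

116°

Taking east as x and north as y: glider velocity = (104.144, 46.368) km/h; drone velocity = (32.591, 80.665) km/h.
Velocity of glider relative to drone = (104.144, 46.368) − (32.591, 80.665) = (71.553, -34.297) km/h.
Bearing = atan2(71.55, -34.30) = 115.61° clockwise from north.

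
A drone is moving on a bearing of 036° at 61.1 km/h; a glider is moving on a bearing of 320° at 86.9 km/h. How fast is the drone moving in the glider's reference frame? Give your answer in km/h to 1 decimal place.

93.4 km/h

Taking east as x and north as y: drone velocity = (35.914, 49.431) km/h; glider velocity = (-55.858, 66.569) km/h.
Velocity of drone relative to glider = (35.914, 49.431) − (-55.858, 66.569) = (91.772, -17.138) km/h.
Magnitude = |(91.772, -17.138)| = 93.358 km/h.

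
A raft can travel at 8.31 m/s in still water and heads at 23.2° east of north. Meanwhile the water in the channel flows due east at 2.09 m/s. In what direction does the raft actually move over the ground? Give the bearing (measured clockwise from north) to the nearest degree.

Taking east as x and north as y: velocity relative to the water = (3.274, 7.638) m/s; the water relative to ground = (2.090, 0.000) m/s.
Velocity relative to ground = (3.274, 7.638) + (2.090, 0.000) = (5.364, 7.638) m/s.
Bearing = atan2(5.36, 7.64) = 35.08° clockwise from north.

035°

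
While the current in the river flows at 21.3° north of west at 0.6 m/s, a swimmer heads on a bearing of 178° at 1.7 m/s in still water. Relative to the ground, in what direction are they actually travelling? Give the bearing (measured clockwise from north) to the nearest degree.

Taking east as x and north as y: velocity relative to the water = (0.059, -1.699) m/s; the water relative to ground = (-0.559, 0.218) m/s.
Velocity relative to ground = (0.059, -1.699) + (-0.559, 0.218) = (-0.500, -1.481) m/s.
Bearing = atan2(-0.50, -1.48) = 198.64° clockwise from north.

199°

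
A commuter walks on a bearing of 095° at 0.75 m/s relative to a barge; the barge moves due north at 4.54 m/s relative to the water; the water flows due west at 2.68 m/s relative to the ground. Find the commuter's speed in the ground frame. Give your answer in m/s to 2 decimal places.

In east/north components (m/s): commuter relative to barge = (0.747, -0.065); barge relative to water = (0.000, 4.540); water relative to ground = (-2.680, 0.000).
Sum = (-1.933, 4.475) m/s.
Speed = |(-1.933, 4.475)| = 4.874 m/s.

4.87 m/s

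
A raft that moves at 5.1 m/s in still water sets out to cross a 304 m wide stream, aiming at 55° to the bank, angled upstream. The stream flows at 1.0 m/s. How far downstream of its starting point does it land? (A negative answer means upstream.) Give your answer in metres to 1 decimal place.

-140.1 m

Perpendicular speed = 4.178 m/s; crossing time = 304 / 4.178 = 72.768 s.
Net downstream speed = -1.925 m/s.
Drift = -1.925 × 72.768 = -140.095 m (upstream).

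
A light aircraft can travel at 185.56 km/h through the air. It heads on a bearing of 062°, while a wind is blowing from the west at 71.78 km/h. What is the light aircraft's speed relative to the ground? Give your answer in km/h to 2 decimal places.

Taking east as x and north as y: velocity relative to the air = (163.840, 87.115) km/h; the air relative to ground = (71.780, 0.000) km/h.
Velocity relative to ground = (163.840, 87.115) + (71.780, 0.000) = (235.620, 87.115) km/h.
Speed = |(235.620, 87.115)| = 251.209 km/h.

251.21 km/h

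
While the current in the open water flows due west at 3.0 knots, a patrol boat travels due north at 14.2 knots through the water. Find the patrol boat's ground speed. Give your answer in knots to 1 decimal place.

14.5 knots

Taking east as x and north as y: velocity relative to the water = (0.000, 14.200) knots; the water relative to ground = (-3.000, 0.000) knots.
Velocity relative to ground = (0.000, 14.200) + (-3.000, 0.000) = (-3.000, 14.200) knots.
Speed = |(-3.000, 14.200)| = 14.513 knots.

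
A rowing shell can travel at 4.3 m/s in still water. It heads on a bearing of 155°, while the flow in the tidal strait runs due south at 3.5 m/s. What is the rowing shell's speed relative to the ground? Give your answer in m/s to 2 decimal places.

Taking east as x and north as y: velocity relative to the water = (1.817, -3.897) m/s; the water relative to ground = (0.000, -3.500) m/s.
Velocity relative to ground = (1.817, -3.897) + (0.000, -3.500) = (1.817, -7.397) m/s.
Speed = |(1.817, -7.397)| = 7.617 m/s.

7.62 m/s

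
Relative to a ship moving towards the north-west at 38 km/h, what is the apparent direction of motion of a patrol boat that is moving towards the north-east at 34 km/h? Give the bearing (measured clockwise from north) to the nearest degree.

093°

Taking east as x and north as y: patrol boat velocity = (24.042, 24.042) km/h; ship velocity = (-26.870, 26.870) km/h.
Velocity of patrol boat relative to ship = (24.042, 24.042) − (-26.870, 26.870) = (50.912, -2.828) km/h.
Bearing = atan2(50.91, -2.83) = 93.18° clockwise from north.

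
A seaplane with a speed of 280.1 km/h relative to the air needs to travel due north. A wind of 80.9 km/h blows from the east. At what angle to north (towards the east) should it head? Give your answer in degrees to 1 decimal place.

The wind pushes perpendicular to the desired track; the heading must have a component into the wind equal to 80.9 km/h: 280.1 sin θ = 80.9.
sin θ = 0.2888, so θ = 16.788°.

16.8°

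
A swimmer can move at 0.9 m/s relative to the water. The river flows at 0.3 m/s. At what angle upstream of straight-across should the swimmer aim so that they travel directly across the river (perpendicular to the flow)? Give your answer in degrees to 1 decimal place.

To cancel the current, the upstream component of the swimmer's velocity must equal the flow: 0.9 sin θ = 0.3.
sin θ = 0.3 / 0.9 = 0.3333.
θ = arcsin(0.3333) = 19.471°.

19.5°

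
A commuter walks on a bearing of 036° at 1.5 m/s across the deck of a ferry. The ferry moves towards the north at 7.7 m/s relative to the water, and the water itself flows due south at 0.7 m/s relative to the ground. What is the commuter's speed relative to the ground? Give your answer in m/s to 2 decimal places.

In east/north components (m/s): commuter relative to ferry = (0.882, 1.214); ferry relative to water = (0.000, 7.700); water relative to ground = (0.000, -0.700).
Sum = (0.882, 8.214) m/s.
Speed = |(0.882, 8.214)| = 8.261 m/s.

8.26 m/s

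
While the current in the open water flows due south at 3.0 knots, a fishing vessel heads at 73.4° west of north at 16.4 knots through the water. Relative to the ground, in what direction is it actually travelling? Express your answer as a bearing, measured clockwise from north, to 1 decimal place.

Taking east as x and north as y: velocity relative to the water = (-15.716, 4.685) knots; the water relative to ground = (0.000, -3.000) knots.
Velocity relative to ground = (-15.716, 4.685) + (0.000, -3.000) = (-15.716, 1.685) knots.
Bearing = atan2(-15.72, 1.69) = 276.12° clockwise from north.

276.1°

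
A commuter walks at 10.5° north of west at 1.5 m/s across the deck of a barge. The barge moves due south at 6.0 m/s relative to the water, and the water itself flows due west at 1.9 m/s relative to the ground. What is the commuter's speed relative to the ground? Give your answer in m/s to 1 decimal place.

6.6 m/s

In east/north components (m/s): commuter relative to barge = (-1.475, 0.273); barge relative to water = (0.000, -6.000); water relative to ground = (-1.900, 0.000).
Sum = (-3.375, -5.727) m/s.
Speed = |(-3.375, -5.727)| = 6.647 m/s.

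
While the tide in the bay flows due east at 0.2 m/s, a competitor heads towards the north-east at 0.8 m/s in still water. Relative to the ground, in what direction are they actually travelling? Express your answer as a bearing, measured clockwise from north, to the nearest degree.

054°

Taking east as x and north as y: velocity relative to the water = (0.566, 0.566) m/s; the water relative to ground = (0.200, 0.000) m/s.
Velocity relative to ground = (0.566, 0.566) + (0.200, 0.000) = (0.766, 0.566) m/s.
Bearing = atan2(0.77, 0.57) = 53.54° clockwise from north.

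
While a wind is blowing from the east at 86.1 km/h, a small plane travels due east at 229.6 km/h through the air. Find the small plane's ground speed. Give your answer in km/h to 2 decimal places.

Taking east as x and north as y: velocity relative to the air = (229.600, 0.000) km/h; the air relative to ground = (-86.100, 0.000) km/h.
Velocity relative to ground = (229.600, 0.000) + (-86.100, 0.000) = (143.500, 0.000) km/h.
Speed = |(143.500, 0.000)| = 143.500 km/h.

143.50 km/h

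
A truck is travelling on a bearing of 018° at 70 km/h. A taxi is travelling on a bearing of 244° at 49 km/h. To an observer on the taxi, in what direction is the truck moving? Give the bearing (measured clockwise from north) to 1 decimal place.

036.7°

Taking east as x and north as y: truck velocity = (21.631, 66.574) km/h; taxi velocity = (-44.041, -21.480) km/h.
Velocity of truck relative to taxi = (21.631, 66.574) − (-44.041, -21.480) = (65.672, 88.054) km/h.
Bearing = atan2(65.67, 88.05) = 36.72° clockwise from north.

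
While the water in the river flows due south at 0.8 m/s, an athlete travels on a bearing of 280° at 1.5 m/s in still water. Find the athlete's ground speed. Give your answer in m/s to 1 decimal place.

1.6 m/s

Taking east as x and north as y: velocity relative to the water = (-1.477, 0.260) m/s; the water relative to ground = (0.000, -0.800) m/s.
Velocity relative to ground = (-1.477, 0.260) + (0.000, -0.800) = (-1.477, -0.540) m/s.
Speed = |(-1.477, -0.540)| = 1.573 m/s.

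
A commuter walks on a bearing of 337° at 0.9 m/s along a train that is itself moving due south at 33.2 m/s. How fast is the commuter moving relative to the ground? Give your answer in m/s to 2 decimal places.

32.37 m/s

Taking east as x and north as y: train velocity = (0.000, -33.200) m/s; commuter velocity relative to train = (-0.352, 0.828) m/s.
Velocity relative to ground = (0.000, -33.200) + (-0.352, 0.828) = (-0.352, -32.372) m/s.
Speed = |(-0.352, -32.372)| = 32.373 m/s.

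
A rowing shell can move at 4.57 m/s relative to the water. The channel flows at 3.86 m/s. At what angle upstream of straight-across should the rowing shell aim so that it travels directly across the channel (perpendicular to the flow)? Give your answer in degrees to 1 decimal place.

To cancel the current, the upstream component of the rowing shell's velocity must equal the flow: 4.57 sin θ = 3.86.
sin θ = 3.86 / 4.57 = 0.8446.
θ = arcsin(0.8446) = 57.633°.

57.6°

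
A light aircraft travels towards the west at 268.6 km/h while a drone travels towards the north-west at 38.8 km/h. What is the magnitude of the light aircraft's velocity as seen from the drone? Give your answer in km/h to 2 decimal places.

Taking east as x and north as y: light aircraft velocity = (-268.600, 0.000) km/h; drone velocity = (-27.436, 27.436) km/h.
Velocity of light aircraft relative to drone = (-268.600, 0.000) − (-27.436, 27.436) = (-241.164, -27.436) km/h.
Magnitude = |(-241.164, -27.436)| = 242.720 km/h.

242.72 km/h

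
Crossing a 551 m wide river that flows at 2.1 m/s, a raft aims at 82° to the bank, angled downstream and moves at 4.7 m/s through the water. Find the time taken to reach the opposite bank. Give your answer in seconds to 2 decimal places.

118.39 s

The component of the raft's velocity perpendicular to the bank is 4.7 × sin 82° = 4.654 m/s.
Only the cross-stream component determines the crossing time; the current contributes nothing perpendicular to the bank.
Time = 551 / 4.654 = 118.386 s.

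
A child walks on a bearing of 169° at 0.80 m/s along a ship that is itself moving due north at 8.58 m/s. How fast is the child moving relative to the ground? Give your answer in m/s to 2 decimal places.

7.80 m/s

Taking east as x and north as y: ship velocity = (0.000, 8.580) m/s; child velocity relative to ship = (0.153, -0.785) m/s.
Velocity relative to ground = (0.000, 8.580) + (0.153, -0.785) = (0.153, 7.795) m/s.
Speed = |(0.153, 7.795)| = 7.796 m/s.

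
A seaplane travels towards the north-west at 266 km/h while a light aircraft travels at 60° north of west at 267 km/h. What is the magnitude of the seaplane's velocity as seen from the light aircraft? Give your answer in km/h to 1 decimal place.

Taking east as x and north as y: seaplane velocity = (-188.090, 188.090) km/h; light aircraft velocity = (-133.500, 231.229) km/h.
Velocity of seaplane relative to light aircraft = (-188.090, 188.090) − (-133.500, 231.229) = (-54.590, -43.138) km/h.
Magnitude = |(-54.590, -43.138)| = 69.578 km/h.

69.6 km/h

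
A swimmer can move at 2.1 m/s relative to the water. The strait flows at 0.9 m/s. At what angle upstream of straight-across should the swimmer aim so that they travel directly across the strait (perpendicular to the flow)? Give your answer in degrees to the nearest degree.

25°

To cancel the current, the upstream component of the swimmer's velocity must equal the flow: 2.1 sin θ = 0.9.
sin θ = 0.9 / 2.1 = 0.4286.
θ = arcsin(0.4286) = 25.377°.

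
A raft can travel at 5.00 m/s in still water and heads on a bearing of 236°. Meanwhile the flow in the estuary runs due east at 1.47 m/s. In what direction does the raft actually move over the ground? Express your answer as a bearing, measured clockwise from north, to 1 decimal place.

Taking east as x and north as y: velocity relative to the water = (-4.145, -2.796) m/s; the water relative to ground = (1.470, 0.000) m/s.
Velocity relative to ground = (-4.145, -2.796) + (1.470, 0.000) = (-2.675, -2.796) m/s.
Bearing = atan2(-2.68, -2.80) = 223.74° clockwise from north.

223.7°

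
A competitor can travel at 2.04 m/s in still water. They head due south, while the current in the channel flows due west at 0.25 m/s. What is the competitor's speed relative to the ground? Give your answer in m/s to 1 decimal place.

2.1 m/s

Taking east as x and north as y: velocity relative to the water = (0.000, -2.040) m/s; the water relative to ground = (-0.250, 0.000) m/s.
Velocity relative to ground = (0.000, -2.040) + (-0.250, 0.000) = (-0.250, -2.040) m/s.
Speed = |(-0.250, -2.040)| = 2.055 m/s.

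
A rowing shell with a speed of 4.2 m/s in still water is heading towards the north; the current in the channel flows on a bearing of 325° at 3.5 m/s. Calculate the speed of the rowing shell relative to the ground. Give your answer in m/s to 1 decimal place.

Taking east as x and north as y: velocity relative to the water = (0.000, 4.200) m/s; the water relative to ground = (-2.008, 2.867) m/s.
Velocity relative to ground = (0.000, 4.200) + (-2.008, 2.867) = (-2.008, 7.067) m/s.
Speed = |(-2.008, 7.067)| = 7.347 m/s.

7.3 m/s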